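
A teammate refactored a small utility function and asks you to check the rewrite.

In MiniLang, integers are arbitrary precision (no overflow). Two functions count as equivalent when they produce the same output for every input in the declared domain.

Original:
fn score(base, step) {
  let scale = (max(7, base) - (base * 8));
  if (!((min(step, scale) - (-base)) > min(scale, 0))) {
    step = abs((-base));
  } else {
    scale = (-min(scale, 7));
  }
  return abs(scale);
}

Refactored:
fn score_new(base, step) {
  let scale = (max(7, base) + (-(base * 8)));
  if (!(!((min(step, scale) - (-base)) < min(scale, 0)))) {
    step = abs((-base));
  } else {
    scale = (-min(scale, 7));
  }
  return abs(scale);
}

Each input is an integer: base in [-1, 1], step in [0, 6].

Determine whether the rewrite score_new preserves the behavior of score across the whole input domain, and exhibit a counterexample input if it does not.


base=-1, step=1 yields 15 from score but 7 from score_new.
verdict: not equivalent; witness: base=-1, step=1


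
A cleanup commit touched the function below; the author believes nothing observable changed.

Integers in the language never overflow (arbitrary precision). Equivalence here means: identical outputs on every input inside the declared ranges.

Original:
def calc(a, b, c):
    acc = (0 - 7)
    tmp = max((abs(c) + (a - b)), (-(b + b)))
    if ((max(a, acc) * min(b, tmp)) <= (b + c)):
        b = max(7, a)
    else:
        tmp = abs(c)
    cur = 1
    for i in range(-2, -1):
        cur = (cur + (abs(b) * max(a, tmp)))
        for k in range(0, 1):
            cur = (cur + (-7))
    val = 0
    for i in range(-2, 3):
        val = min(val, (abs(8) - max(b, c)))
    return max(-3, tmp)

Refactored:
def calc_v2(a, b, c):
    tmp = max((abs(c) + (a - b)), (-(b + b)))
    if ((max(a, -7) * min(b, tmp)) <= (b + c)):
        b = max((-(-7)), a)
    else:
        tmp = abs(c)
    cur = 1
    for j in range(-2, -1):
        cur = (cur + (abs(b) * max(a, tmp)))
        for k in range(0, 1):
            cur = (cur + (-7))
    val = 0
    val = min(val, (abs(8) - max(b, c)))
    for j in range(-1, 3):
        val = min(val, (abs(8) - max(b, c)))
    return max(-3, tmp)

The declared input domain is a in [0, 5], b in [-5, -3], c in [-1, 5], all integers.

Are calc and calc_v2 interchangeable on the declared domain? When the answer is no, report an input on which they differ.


The two versions differ — the changes include local variable names differ; also min/max/abs usage differs; also loop structure differs; also constant usage differs.
As a probe, take a=1, b=-4, c=2: calc runs acc := -7 | tmp := 8 | ((max(a, acc) * min(b, tmp)) <= (b + c)): true | b := 7 | cur := 1 | iter i=-2: | cur := 57 | iter k=0: | cur := 50 | val := 0 | iter i=-2: | val := 0 | iter i=-1: | val := 0 | iter i=0: | val := 0 | iter i=1: | val := 0 | iter i=2: | val := 0 | result 8; calc_v2 runs tmp := 8 | ((max(a, -7) * min(b, tmp)) <= (b + c)): true | b := 7 | cur := 1 | iter j=-2: | cur := 57 | iter k=0: | cur := 50 | val := 0 | val := 0 | iter j=-1: | val := 0 | iter j=0: | val := 0 | iter j=1: | val := 0 | iter j=2: | val := 0 | result 8; both end at 8.
Sweeping the whole domain (126 inputs) finds no disagreement.
verdict: equivalent


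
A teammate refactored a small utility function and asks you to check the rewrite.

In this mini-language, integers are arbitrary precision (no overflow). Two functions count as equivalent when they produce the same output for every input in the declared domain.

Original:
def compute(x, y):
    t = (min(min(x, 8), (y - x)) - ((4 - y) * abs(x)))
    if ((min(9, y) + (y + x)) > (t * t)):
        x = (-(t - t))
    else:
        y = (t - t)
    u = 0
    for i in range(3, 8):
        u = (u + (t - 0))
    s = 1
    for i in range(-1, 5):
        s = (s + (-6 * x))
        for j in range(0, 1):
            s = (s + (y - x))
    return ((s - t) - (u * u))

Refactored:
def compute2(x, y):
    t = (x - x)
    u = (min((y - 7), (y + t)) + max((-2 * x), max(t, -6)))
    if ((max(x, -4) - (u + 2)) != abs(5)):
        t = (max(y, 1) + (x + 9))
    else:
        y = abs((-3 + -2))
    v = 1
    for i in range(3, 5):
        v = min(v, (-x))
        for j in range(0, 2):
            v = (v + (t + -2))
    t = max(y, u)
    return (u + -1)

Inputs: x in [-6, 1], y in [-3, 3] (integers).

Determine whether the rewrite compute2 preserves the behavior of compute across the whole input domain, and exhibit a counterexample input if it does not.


Try x=-6, y=-3.
compute: t = -48; ((min(9, y) + (y + x)) > (t * t)) -> false; y = 0; u = 0; [i=3]; u = -48; [i=4]; u = -96; [i=5]; u = -144; [i=6]; u = -192; [i=7]; u = -240; s = 1; [i=-1]; s = 37; [j=0]; s = 43; [i=0]; s = 79; [j=0]; s = 85; [i=1]; s = 121; [j=0]; s = 127; [i=2]; s = 163; [j=0]; s = 169; [i=3]; s = 205; [j=0]; s = 211; [i=4]; s = 247; [j=0]; s = 253; return -57299
compute2: t = 0; u = 2; ((max(x, -4) - (u + 2)) != abs(5)) -> true; t = 4; v = 1; [i=3]; v = 1; [j=0]; v = 3; [j=1]; v = 5; [i=4]; v = 5; [j=0]; v = 7; [j=1]; v = 9; t = 2; return 1
-57299 != 1, so the rewrite changes behavior.
verdict: not equivalent; witness: x=-6, y=-3


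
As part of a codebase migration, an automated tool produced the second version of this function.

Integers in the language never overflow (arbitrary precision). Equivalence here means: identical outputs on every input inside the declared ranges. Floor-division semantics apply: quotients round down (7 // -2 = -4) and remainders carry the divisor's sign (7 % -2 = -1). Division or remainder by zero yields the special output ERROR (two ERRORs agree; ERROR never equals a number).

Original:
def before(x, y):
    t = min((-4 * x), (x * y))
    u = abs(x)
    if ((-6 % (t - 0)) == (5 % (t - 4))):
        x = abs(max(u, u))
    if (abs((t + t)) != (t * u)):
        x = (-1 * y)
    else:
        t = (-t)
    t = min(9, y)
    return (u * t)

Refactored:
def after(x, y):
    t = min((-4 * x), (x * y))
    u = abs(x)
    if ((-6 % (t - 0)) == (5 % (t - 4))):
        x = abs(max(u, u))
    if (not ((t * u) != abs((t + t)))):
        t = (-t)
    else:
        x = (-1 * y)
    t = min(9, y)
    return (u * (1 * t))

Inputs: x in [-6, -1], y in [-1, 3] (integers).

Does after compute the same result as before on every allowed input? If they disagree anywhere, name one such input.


Comparing the listings, the differences include: arithmetic usage differs, constant usage differs, boolean connective usage differs.
Tracing x=-4, y=1: before: t := -4 | u := 4 | ((-6 % (t - 0)) == (5 % (t - 4))): false | (abs((t + t)) != (t * u)): true | x := -1 | t := 1 | result 4 | after: t := -4 | u := 4 | ((-6 % (t - 0)) == (5 % (t - 4))): false | (not ((t * u) != abs((t + t)))): false | x := -1 | t := 1 | result 4 — matching result 4.
An exhaustive pass over the 30 declared inputs shows identical outputs.
verdict: equivalent


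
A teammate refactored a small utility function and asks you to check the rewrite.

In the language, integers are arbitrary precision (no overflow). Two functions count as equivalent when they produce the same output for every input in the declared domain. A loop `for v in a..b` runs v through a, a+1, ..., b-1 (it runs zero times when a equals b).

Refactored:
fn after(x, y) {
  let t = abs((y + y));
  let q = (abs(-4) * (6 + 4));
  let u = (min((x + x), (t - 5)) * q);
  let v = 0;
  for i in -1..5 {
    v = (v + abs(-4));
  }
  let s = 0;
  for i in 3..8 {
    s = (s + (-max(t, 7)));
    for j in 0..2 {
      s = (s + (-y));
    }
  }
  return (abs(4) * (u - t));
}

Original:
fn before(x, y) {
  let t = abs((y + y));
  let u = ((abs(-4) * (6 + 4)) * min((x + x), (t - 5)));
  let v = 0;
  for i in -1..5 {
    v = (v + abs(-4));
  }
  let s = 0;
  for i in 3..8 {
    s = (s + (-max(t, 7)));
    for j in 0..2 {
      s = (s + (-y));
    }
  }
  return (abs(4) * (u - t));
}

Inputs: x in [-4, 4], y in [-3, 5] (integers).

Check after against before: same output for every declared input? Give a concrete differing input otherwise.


Comparing the listings, the differences include: statement counts differ, and local variable names differ.
One worked example (x=-2, y=2) — before: t=4, then u=-160, then v=0, then (i=-1), then v=4, then (i=0), then v=8, then (i=1), then v=12, then (i=2), then v=16, then (i=3), then v=20, then (i=4), then v=24, then s=0, then (i=3), then s=-7, then (j=0), then s=-9, then (j=1), then s=-11, then (i=4), then s=-18, then (j=0), then s=-20, then (j=1), then s=-22, then (i=5), then s=-29, then (j=0), then s=-31, then (j=1), then s=-33, then (i=6), then s=-40, then (j=0), then s=-42, then (j=1), then s=-44, then (i=7), then s=-51, then (j=0), then s=-53, then (j=1), then s=-55, then returns -656; after: t=4, then q=40, then u=-160, then v=0, then (i=-1), then v=4, then (i=0), then v=8, then (i=1), then v=12, then (i=2), then v=16, then (i=3), then v=20, then (i=4), then v=24, then s=0, then (i=3), then s=-7, then (j=0), then s=-9, then (j=1), then s=-11, then (i=4), then s=-18, then (j=0), then s=-20, then (j=1), then s=-22, then (i=5), then s=-29, then (j=0), then s=-31, then (j=1), then s=-33, then (i=6), then s=-40, then (j=0), then s=-42, then (j=1), then s=-44, then (i=7), then s=-51, then (j=0), then s=-53, then (j=1), then s=-55, then returns -656; agreement on -656.
Across all 81 domain points the two functions coincide.
verdict: equivalent


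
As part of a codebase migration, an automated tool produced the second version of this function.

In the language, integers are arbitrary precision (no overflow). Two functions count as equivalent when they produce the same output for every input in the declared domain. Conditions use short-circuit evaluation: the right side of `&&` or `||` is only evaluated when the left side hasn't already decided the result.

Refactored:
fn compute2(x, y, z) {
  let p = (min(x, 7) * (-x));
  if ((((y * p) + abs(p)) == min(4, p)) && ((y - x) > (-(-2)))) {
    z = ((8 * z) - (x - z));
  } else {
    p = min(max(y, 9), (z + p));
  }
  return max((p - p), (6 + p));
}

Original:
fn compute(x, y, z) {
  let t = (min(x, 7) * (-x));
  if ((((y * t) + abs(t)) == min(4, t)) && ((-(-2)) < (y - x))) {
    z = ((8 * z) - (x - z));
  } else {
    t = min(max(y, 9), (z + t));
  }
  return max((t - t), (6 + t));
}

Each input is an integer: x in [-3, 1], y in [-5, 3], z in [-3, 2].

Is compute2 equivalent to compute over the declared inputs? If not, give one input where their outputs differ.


Changes here: comparison usage differs, plus local variable names differ; the full 270-point sweep finds no disagreement.
verdict: equivalent


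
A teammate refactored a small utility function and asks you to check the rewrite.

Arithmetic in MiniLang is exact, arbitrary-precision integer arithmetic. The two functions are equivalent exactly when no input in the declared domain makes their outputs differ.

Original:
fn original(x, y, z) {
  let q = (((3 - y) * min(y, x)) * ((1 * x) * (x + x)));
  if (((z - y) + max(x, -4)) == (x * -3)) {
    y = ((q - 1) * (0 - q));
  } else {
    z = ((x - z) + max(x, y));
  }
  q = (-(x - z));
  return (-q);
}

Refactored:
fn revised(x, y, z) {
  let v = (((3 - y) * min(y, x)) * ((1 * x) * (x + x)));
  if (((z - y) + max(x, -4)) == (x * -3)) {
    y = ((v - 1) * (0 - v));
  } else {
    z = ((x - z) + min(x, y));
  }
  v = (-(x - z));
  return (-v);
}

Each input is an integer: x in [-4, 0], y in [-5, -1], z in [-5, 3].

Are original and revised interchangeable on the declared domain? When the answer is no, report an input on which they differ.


On input x=-4, y=-5, z=-5, original returns -1 while revised returns 0.
verdict: not equivalent; witness: x=-4, y=-5, z=-5


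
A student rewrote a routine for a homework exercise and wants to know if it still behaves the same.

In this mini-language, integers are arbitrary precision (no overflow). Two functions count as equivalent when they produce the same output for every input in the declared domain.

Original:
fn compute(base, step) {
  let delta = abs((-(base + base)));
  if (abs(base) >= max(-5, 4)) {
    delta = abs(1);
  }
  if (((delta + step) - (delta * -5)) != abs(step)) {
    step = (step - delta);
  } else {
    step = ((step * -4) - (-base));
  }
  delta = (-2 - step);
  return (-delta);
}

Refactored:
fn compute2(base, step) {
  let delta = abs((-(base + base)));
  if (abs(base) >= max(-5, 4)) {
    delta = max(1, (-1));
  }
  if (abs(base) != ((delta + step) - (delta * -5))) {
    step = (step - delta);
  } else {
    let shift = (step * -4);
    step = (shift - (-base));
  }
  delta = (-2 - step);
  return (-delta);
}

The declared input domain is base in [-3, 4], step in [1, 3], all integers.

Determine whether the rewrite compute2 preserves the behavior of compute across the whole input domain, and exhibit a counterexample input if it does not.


Not equivalent: base=0, step=1 separates them (-2 vs 3).
compute: delta becomes 0; next (abs(base) >= max(-5, 4)) evaluates to false; next (((delta + step) - (delta * -5)) != abs(step)) evaluates to false; next step becomes -4; next delta becomes 2; next final value -2
compute2: delta becomes 0; next (abs(base) >= max(-5, 4)) evaluates to false; next (abs(base) != ((delta + step) - (delta * -5))) evaluates to true; next step becomes 1; next delta becomes -3; next final value 3
verdict: not equivalent; witness: base=0, step=1


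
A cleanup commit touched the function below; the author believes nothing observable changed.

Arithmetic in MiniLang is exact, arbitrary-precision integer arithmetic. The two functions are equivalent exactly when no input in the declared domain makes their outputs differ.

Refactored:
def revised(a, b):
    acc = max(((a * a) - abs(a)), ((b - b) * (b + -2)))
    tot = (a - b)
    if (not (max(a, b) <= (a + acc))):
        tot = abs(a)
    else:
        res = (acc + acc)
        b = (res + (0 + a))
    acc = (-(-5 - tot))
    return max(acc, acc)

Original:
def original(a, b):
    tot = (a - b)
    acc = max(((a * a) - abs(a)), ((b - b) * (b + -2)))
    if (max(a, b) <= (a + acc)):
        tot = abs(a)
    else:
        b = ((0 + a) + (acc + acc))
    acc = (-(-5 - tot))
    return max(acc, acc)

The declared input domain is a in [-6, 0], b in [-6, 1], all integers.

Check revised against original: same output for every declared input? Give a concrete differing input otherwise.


Input a=-6, b=-6: 11 from original versus 5 from revised.
verdict: not equivalent; witness: a=-6, b=-6


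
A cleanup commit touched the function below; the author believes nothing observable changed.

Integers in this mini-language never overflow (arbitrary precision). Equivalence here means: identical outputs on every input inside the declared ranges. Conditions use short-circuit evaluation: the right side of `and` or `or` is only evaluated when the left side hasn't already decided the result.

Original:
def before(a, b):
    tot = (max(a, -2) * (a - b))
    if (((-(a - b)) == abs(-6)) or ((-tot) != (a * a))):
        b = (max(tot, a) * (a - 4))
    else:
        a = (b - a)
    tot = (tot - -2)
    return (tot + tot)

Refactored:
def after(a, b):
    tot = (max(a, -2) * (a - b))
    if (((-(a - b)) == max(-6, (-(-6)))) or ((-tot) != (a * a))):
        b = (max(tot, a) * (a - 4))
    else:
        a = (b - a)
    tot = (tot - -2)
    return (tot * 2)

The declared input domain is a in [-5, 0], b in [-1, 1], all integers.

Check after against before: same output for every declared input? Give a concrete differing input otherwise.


The two versions differ — the changes include min/max/abs usage differs; also constant usage differs; also arithmetic usage differs.
One worked example (a=-2, b=0) — before: tot becomes 4; next (((-(a - b)) == abs(-6)) or ((-tot) != (a * a))) evaluates to true; next b becomes -24; next tot becomes 6; next final value 12; after: tot becomes 4; next (((-(a - b)) == max(-6, (-(-6)))) or ((-tot) != (a * a))) evaluates to true; next b becomes -24; next tot becomes 6; next final value 12; agreement on 12.
Sweeping the whole domain (18 inputs) finds no disagreement.
verdict: equivalent


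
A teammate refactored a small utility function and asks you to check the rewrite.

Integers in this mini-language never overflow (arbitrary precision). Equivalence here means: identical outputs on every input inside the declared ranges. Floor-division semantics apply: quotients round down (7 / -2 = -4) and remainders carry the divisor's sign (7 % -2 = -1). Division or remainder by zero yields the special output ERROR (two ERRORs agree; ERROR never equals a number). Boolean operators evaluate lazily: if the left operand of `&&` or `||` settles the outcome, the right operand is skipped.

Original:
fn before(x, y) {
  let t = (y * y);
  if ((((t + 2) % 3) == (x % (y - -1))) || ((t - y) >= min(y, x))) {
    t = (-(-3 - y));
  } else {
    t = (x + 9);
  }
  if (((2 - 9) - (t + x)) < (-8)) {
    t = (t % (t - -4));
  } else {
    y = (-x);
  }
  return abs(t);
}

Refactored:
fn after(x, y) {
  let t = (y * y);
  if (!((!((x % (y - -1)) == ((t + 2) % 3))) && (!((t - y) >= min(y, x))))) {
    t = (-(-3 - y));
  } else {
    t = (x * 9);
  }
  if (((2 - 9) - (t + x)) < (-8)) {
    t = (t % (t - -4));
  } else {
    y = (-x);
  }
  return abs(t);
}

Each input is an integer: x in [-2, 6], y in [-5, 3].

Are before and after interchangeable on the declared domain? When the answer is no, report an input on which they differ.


Take x=1, y=1.
before: t becomes 1; next ((((t + 2) % 3) == (x % (y - -1))) || ((t - y) >= min(y, x))) evaluates to false; next t becomes 10; next (((2 - 9) - (t + x)) < (-8)) evaluates to true; next t becomes 10; next final value 10
after: t becomes 1; next (!((!((x % (y - -1)) == ((t + 2) % 3))) && (!((t - y) >= min(y, x))))) evaluates to false; next t becomes 9; next (((2 - 9) - (t + x)) < (-8)) evaluates to true; next t becomes 9; next final value 9
10 and 9 differ, so these are not the same function on this domain.
verdict: not equivalent; witness: x=1, y=1


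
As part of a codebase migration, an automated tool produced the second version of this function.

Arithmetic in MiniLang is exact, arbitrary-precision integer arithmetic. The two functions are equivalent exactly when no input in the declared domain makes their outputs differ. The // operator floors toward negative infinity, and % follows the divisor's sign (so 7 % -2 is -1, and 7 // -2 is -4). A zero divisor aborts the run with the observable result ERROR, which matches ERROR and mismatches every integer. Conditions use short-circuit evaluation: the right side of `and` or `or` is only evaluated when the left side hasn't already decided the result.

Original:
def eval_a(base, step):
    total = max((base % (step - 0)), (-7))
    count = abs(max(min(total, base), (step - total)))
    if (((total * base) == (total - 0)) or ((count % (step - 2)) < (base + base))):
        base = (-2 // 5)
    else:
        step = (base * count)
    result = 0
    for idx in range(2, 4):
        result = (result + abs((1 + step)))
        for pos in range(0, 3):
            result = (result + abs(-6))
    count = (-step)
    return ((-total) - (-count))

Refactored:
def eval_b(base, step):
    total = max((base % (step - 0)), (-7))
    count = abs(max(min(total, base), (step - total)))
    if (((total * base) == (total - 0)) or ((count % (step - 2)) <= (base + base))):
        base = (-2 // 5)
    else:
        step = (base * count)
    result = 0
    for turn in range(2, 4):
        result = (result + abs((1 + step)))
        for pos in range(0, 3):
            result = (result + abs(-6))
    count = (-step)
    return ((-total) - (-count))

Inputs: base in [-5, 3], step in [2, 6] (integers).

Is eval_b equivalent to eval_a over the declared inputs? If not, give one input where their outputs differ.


Equivalent. The suspicious edit (`((count % (step - 2)) < (base + base))` became `((count % (step - 2)) <= (base + base))`) never changes the result for any input inside the declared domain.
Every one of the 45 inputs gives matching results.
As a probe, take base=-4, step=3: eval_a runs total = 2; count = 1; (((total * base) == (total - 0)) or ((count % (step - 2)) < (base + base))) -> false; step = -4; result = 0; [idx=2]; result = 3; [pos=0]; result = 9; [pos=1]; result = 15; [pos=2]; result = 21; [idx=3]; result = 24; [pos=0]; result = 30; [pos=1]; result = 36; [pos=2]; result = 42; count = 4; return 2; eval_b runs total = 2; count = 1; (((total * base) == (total - 0)) or ((count % (step - 2)) <= (base + base))) -> false; step = -4; result = 0; [turn=2]; result = 3; [pos=0]; result = 9; [pos=1]; result = 15; [pos=2]; result = 21; [turn=3]; result = 24; [pos=0]; result = 30; [pos=1]; result = 36; [pos=2]; result = 42; count = 4; return 2; both end at 2.
verdict: equivalent


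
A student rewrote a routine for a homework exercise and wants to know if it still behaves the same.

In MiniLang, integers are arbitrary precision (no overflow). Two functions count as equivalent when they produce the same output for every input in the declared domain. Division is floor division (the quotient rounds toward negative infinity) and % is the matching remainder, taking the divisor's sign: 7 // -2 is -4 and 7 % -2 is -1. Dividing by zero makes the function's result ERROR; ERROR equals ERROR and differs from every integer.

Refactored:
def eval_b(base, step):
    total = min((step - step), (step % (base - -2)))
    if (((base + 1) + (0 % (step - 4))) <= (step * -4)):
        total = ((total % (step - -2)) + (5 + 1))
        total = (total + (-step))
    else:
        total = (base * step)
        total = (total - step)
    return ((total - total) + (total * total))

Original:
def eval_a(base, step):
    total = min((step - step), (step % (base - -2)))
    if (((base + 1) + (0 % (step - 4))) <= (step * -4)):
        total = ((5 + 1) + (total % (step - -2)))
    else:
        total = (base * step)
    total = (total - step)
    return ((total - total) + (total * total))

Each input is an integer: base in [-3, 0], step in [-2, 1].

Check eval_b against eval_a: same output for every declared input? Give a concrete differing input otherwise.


Equivalent — the differences include statement counts differ; arithmetic usage differs, yet no declared input distinguishes the two.
As a probe, take base=-2, step=-2: eval_a runs division by zero -> ERROR; eval_b runs division by zero -> ERROR; both end at ERROR.
Checked all 16 inputs in the declared domain: the outputs agree on every one.
verdict: equivalent


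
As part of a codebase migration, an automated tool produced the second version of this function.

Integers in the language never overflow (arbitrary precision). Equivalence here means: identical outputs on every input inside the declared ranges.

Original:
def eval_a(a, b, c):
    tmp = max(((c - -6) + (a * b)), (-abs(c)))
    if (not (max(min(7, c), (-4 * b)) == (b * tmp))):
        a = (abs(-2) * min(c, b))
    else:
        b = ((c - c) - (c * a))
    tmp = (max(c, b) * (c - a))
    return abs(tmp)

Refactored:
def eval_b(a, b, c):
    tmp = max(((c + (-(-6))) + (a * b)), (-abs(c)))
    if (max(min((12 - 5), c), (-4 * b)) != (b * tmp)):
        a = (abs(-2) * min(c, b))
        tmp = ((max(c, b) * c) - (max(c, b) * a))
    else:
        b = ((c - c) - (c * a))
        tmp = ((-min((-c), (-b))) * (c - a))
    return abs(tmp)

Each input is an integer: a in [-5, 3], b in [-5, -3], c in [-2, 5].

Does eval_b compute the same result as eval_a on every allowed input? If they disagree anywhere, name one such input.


Differences: boolean connective usage differs; constant usage differs; min/max/abs usage differs; arithmetic usage differs; comparison usage differs; statement counts differ — yet all 216 inputs agree.
verdict: equivalent


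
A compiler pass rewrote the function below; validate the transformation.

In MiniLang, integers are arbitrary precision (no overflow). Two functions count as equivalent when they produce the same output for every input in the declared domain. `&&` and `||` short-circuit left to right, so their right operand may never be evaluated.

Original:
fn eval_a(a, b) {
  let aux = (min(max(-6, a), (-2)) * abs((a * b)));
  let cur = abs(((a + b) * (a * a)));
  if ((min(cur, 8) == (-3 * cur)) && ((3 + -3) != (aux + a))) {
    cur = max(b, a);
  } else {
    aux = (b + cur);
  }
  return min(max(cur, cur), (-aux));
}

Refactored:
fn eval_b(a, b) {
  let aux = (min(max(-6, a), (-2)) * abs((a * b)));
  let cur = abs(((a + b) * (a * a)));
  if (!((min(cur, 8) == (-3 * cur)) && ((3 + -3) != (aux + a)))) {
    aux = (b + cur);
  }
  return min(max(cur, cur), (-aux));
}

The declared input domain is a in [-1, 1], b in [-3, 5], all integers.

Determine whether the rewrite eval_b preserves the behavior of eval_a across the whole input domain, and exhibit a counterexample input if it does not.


Try a=-1, b=1.
eval_a: aux=-2, then cur=0, then ((min(cur, 8) == (-3 * cur)) && ((3 + -3) != (aux + a))) is true, then cur=1, then returns 1
eval_b: aux=-2, then cur=0, then (!((min(cur, 8) == (-3 * cur)) && ((3 + -3) != (aux + a)))) is false, then returns 0
1 vs 0 — the two versions disagree here.
verdict: not equivalent; witness: a=-1, b=1


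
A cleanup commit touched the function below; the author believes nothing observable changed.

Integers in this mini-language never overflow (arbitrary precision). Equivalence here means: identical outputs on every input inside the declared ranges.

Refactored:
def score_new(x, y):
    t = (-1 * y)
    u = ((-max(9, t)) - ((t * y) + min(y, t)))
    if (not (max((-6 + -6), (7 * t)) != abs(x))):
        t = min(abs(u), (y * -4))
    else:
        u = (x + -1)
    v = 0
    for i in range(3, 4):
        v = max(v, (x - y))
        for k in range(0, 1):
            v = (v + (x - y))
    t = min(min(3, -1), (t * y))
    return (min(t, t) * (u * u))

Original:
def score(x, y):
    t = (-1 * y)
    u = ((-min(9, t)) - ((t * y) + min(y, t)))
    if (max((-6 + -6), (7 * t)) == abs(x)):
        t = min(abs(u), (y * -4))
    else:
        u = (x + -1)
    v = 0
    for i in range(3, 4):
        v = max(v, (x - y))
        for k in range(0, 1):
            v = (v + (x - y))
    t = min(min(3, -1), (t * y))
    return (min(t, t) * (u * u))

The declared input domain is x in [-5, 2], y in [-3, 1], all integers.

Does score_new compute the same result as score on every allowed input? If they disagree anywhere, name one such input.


There is a counterexample at x=0, y=0: 0 on one side, -81 on the other.
score: t=0, then u=0, then (max((-6 + -6), (7 * t)) == abs(x)) is true, then t=0, then v=0, then (i=3), then v=0, then (k=0), then v=0, then t=-1, then returns 0
score_new: t=0, then u=-9, then (not (max((-6 + -6), (7 * t)) != abs(x))) is true, then t=0, then v=0, then (i=3), then v=0, then (k=0), then v=0, then t=-1, then returns -81
verdict: not equivalent; witness: x=0, y=0


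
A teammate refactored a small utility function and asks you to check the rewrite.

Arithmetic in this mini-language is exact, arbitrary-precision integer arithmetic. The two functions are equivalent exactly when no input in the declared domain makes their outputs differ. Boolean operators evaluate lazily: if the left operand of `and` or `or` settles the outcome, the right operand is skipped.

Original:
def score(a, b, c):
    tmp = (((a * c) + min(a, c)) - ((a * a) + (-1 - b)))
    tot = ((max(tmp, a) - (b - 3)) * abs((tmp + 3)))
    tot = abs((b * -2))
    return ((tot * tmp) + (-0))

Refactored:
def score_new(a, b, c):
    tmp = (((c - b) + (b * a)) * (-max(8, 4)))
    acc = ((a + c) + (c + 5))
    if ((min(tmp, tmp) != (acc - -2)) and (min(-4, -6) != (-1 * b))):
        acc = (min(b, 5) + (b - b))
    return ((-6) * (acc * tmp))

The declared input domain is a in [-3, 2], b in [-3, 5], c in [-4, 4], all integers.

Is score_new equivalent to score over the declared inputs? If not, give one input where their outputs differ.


There is a counterexample at a=-3, b=-3, c=-4: -18 on one side, -1152 on the other.
score: tmp = -3; tot = 0; tot = 6; return -18
score_new: tmp = -64; acc = -6; ((min(tmp, tmp) != (acc - -2)) and (min(-4, -6) != (-1 * b))) -> true; acc = -3; return -1152
verdict: not equivalent; witness: a=-3, b=-3, c=-4


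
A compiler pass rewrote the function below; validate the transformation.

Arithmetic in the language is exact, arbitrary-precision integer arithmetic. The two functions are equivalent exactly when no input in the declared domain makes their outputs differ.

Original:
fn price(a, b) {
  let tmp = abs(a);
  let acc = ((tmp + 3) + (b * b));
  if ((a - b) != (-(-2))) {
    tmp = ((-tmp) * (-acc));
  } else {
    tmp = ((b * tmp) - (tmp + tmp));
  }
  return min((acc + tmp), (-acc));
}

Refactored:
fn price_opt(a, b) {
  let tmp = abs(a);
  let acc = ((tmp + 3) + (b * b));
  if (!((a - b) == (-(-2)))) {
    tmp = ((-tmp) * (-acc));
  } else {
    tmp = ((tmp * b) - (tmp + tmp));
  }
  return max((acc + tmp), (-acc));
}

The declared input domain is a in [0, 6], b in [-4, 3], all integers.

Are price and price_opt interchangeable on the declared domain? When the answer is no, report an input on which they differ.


There is a counterexample at a=0, b=-4: -19 on one side, 19 on the other.
price: tmp := 0 | acc := 19 | ((a - b) != (-(-2))): true | tmp := 0 | result -19
price_opt: tmp := 0 | acc := 19 | (!((a - b) == (-(-2)))): true | tmp := 0 | result 19
verdict: not equivalent; witness: a=0, b=-4


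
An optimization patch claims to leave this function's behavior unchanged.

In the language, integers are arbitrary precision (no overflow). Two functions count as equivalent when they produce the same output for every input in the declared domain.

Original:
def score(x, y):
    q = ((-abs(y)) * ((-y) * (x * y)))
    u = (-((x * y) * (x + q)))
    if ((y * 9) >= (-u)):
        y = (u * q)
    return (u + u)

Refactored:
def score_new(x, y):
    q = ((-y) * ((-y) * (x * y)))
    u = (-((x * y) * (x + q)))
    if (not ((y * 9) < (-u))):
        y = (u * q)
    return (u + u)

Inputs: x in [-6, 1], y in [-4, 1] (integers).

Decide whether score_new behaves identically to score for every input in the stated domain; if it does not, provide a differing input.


These are not equivalent — on x=-6, y=-4 the outputs split (18720 vs -18144).
score: q = -384; u = 9360; ((y * 9) >= (-u)) -> true; y = -3594240; return 18720
score_new: q = 384; u = -9072; (not ((y * 9) < (-u))) -> false; return -18144
verdict: not equivalent; witness: x=-6, y=-4


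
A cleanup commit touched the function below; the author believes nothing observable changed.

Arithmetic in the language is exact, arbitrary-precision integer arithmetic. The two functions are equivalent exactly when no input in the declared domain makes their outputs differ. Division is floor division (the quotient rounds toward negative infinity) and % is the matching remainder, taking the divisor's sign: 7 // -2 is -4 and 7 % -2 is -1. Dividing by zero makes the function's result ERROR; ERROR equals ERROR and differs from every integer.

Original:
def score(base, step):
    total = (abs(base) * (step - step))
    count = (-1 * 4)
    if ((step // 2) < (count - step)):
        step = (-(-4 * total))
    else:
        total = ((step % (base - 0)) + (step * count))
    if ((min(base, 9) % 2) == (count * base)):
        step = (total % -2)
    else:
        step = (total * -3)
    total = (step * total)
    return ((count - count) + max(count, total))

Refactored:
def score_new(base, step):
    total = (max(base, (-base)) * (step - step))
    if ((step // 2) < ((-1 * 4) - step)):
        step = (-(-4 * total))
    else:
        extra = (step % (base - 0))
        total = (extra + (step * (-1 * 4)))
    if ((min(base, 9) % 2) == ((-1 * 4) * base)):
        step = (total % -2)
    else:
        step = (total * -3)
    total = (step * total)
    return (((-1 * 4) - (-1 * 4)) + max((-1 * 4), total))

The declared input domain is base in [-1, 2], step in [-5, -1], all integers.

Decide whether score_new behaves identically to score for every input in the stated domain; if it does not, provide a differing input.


Although local variable names differ, plus arithmetic usage differs, plus min/max/abs usage differs, plus constant usage differs, 20/20 inputs agree.
verdict: equivalent


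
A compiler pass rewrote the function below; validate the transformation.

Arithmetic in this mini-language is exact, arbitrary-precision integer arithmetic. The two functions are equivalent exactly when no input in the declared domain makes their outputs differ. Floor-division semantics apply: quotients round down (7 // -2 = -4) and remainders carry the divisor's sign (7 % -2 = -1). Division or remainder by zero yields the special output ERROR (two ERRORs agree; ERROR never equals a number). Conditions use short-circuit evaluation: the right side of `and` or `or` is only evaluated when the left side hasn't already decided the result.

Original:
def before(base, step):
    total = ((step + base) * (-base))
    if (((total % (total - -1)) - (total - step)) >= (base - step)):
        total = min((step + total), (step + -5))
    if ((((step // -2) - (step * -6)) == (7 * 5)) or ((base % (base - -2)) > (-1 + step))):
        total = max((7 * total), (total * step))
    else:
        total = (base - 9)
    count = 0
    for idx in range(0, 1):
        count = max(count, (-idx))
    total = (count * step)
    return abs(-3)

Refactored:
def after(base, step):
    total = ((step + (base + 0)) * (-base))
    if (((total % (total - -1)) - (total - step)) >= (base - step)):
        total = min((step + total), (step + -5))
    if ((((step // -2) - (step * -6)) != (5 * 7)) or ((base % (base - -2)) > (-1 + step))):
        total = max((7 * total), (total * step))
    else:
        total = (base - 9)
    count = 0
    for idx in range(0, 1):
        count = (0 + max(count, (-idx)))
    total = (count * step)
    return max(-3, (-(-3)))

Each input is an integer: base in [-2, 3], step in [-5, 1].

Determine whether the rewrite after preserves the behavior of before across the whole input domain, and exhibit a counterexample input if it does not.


There is a counterexample at base=-2, step=-5: ERROR on one side, 3 on the other.
before: total=-14, then (((total % (total - -1)) - (total - step)) >= (base - step)) is true, then total=-19, then a zero divisor aborts: ERROR
after: total=-14, then (((total % (total - -1)) - (total - step)) >= (base - step)) is true, then total=-19, then ((((step // -2) - (step * -6)) != (5 * 7)) or ((base % (base - -2)) > (-1 + step))) is true, then total=95, then count=0, then (idx=0), then count=0, then total=0, then returns 3
verdict: not equivalent; witness: base=-2, step=-5


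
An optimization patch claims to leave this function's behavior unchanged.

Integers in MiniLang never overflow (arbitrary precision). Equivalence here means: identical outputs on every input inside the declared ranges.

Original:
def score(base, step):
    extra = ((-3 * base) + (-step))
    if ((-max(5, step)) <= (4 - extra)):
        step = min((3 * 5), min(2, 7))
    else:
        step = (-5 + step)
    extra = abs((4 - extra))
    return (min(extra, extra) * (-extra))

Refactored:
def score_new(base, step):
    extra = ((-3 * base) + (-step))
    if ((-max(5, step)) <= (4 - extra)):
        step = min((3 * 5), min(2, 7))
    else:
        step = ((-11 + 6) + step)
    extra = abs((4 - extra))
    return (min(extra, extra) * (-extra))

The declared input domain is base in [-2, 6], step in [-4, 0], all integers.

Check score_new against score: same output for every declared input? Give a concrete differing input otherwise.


Differences: constant usage differs, plus arithmetic usage differs — yet all 45 inputs agree.
verdict: equivalent


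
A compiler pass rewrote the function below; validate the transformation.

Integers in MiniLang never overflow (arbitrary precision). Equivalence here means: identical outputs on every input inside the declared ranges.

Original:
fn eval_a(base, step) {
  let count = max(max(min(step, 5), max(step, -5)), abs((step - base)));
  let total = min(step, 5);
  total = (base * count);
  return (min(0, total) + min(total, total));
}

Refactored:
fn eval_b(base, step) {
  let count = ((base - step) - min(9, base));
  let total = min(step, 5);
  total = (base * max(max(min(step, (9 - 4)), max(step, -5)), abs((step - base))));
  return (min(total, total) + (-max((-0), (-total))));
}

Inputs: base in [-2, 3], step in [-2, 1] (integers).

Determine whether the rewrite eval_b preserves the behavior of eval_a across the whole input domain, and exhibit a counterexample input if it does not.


Differences: constant usage differs; and arithmetic usage differs; and min/max/abs usage differs — yet all 24 inputs agree.
verdict: equivalent


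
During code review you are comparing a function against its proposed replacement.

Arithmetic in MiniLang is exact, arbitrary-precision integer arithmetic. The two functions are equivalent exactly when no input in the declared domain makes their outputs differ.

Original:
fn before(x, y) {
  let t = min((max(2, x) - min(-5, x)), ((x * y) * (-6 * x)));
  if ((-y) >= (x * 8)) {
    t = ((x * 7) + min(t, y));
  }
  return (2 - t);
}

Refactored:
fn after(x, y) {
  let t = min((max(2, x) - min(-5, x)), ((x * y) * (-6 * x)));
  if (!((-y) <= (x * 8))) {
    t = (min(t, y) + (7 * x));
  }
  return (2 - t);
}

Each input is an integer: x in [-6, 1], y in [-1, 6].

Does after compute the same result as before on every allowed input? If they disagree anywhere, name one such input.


Whatever the rewrite altered, no input in the stated domain can expose a difference; all 64 inputs agree.
verdict: equivalent


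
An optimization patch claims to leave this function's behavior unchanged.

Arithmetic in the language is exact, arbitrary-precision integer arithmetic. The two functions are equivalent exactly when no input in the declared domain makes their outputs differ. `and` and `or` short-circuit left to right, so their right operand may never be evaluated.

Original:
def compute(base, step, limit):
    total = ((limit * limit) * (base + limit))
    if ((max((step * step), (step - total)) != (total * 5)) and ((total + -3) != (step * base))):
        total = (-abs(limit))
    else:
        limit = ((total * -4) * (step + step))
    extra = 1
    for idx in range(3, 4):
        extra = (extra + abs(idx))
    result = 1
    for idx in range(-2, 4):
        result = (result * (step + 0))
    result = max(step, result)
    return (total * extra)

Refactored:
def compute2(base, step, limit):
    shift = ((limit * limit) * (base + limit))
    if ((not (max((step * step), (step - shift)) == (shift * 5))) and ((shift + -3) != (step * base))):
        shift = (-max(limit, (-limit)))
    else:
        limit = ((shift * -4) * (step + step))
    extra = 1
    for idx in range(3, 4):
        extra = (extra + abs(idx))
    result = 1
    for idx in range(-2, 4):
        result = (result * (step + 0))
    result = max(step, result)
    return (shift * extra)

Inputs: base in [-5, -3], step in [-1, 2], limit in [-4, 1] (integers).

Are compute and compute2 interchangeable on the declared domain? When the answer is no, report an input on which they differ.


Although min/max/abs usage differs, plus comparison usage differs, plus boolean connective usage differs, plus local variable names differ, 72/72 inputs agree.
verdict: equivalent


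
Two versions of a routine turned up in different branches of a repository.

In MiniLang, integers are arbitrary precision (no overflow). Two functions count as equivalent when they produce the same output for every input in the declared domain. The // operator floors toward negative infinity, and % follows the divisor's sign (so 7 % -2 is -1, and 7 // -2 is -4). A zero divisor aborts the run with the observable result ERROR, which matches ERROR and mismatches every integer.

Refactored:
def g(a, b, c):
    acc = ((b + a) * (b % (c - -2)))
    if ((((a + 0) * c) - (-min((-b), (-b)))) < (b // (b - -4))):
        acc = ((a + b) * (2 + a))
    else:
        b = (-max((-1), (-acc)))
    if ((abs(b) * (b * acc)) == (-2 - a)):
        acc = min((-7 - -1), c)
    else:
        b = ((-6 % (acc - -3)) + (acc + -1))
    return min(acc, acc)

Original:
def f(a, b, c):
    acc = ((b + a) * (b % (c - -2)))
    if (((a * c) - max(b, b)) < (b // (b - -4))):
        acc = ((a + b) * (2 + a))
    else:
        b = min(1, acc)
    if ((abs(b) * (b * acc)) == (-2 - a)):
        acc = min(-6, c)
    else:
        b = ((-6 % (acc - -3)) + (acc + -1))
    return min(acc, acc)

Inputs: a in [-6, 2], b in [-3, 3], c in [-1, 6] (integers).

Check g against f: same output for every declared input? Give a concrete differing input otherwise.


Comparing the listings, the differences include: constant usage differs; arithmetic usage differs.
As a probe, take a=-3, b=-3, c=4: f runs acc := -18 | (((a * c) - max(b, b)) < (b // (b - -4))): true | acc := 6 | ((abs(b) * (b * acc)) == (-2 - a)): false | b := 8 | result 6; g runs acc := -18 | ((((a + 0) * c) - (-min((-b), (-b)))) < (b // (b - -4))): true | acc := 6 | ((abs(b) * (b * acc)) == (-2 - a)): false | b := 8 | result 6; both end at 6.
Every one of the 504 inputs gives matching results.
verdict: equivalent
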